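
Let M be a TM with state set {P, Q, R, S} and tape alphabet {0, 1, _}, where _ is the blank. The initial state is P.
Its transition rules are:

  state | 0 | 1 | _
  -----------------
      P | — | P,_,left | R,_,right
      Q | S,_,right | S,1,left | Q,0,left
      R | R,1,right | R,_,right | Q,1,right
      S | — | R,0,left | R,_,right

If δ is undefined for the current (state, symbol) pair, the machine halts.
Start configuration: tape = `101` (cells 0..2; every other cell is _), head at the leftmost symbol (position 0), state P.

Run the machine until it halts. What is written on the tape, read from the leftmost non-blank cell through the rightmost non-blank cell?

11__11_0

state=P head=0 tape=_[1]01_____   (P,1)→(P,_,left)
state=P head=-1 tape=[_]_01_____   (P,_)→(R,_,right)
state=R head=0 tape=_[_]01_____   (R,_)→(Q,1,right)
state=Q head=1 tape=_1[0]1_____   (Q,0)→(S,_,right)
state=S head=2 tape=_1_[1]_____   (S,1)→(R,0,left)
state=R head=1 tape=_1[_]0_____   (R,_)→(Q,1,right)
state=Q head=2 tape=_11[0]_____   (Q,0)→(S,_,right)
state=S head=3 tape=_11_[_]____   (S,_)→(R,_,right)
state=R head=4 tape=_11__[_]___   (R,_)→(Q,1,right)
state=Q head=5 tape=_11__1[_]__   (Q,_)→(Q,0,left)
state=Q head=4 tape=_11__[1]0__   (Q,1)→(S,1,left)
state=S head=3 tape=_11_[_]10__   (S,_)→(R,_,right)
state=R head=4 tape=_11__[1]0__   (R,1)→(R,_,right)
state=R head=5 tape=_11___[0]__   (R,0)→(R,1,right)
state=R head=6 tape=_11___1[_]_   (R,_)→(Q,1,right)
state=Q head=7 tape=_11___11[_]   (Q,_)→(Q,0,left)
state=Q head=6 tape=_11___1[1]0   (Q,1)→(S,1,left)
state=S head=5 tape=_11___[1]10   (S,1)→(R,0,left)
state=R head=4 tape=_11__[_]010   (R,_)→(Q,1,right)
state=Q head=5 tape=_11__1[0]10   (Q,0)→(S,_,right)
state=S head=6 tape=_11__1_[1]0   (S,1)→(R,0,left)
state=R head=5 tape=_11__1[_]00   (R,_)→(Q,1,right)
state=Q head=6 tape=_11__11[0]0   (Q,0)→(S,_,right)
state=S head=7 tape=_11__11_[0]
The non-blank tape span at halt is 11__11_0.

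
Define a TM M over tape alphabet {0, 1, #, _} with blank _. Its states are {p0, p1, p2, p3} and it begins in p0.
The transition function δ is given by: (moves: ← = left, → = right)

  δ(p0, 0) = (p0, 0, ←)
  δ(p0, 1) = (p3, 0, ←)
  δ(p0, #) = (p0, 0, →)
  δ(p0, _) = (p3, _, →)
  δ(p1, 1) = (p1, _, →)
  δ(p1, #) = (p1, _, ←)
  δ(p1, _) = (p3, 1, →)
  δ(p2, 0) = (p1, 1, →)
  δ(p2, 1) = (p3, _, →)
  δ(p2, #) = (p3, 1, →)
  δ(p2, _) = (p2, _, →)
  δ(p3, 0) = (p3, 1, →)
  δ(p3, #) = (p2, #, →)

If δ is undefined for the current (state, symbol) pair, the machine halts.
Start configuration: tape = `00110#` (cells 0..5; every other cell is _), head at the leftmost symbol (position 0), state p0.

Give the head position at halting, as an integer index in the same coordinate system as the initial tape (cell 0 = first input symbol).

state=p0 head=0 tape=_[0]0110#   (p0,0)→(p0,0,←)
state=p0 head=-1 tape=[_]00110#   (p0,_)→(p3,_,→)
state=p3 head=0 tape=_[0]0110#   (p3,0)→(p3,1,→)
state=p3 head=1 tape=_1[0]110#   (p3,0)→(p3,1,→)
state=p3 head=2 tape=_11[1]10#
At halt the head is at cell 2.

2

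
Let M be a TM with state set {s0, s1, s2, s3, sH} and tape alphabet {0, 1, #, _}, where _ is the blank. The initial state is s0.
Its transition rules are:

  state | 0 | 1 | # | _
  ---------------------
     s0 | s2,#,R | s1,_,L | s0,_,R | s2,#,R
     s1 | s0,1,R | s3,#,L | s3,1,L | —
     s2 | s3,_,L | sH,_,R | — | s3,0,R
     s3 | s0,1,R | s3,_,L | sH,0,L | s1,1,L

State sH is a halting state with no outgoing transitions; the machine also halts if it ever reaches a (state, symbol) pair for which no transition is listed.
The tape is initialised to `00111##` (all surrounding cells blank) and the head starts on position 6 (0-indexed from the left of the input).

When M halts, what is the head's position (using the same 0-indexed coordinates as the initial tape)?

s0 | 00111#[#]___   read # → write _, move R, go to s0
s0 | 00111#_[_]__   read _ → write #, move R, go to s2
s2 | 00111#_#[_]_   read _ → write 0, move R, go to s3
s3 | 00111#_#0[_]   read _ → write 1, move L, go to s1
s1 | 00111#_#[0]1   read 0 → write 1, move R, go to s0
s0 | 00111#_#1[1]   read 1 → write _, move L, go to s1
s1 | 00111#_#[1]_   read 1 → write #, move L, go to s3
s3 | 00111#_[#]#_   read # → write 0, move L, go to sH
sH | 00111#[_]0#_
At halt the head is at cell 6.

6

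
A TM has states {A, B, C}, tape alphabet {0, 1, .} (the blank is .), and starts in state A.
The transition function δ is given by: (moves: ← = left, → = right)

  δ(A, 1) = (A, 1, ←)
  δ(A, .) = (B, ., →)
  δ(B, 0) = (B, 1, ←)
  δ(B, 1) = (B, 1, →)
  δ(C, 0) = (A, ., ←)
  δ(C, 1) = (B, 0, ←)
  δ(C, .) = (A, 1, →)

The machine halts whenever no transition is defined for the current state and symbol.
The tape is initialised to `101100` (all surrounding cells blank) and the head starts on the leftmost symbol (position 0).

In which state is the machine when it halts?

A | .[1]01100.   read 1 → write 1, move ←, go to A
A | [.]101100.   read . → write ., move →, go to B
B | .[1]01100.   read 1 → write 1, move →, go to B
B | .1[0]1100.   read 0 → write 1, move ←, go to B
B | .[1]11100.   read 1 → write 1, move →, go to B
B | .1[1]1100.   read 1 → write 1, move →, go to B
B | .11[1]100.   read 1 → write 1, move →, go to B
B | .111[1]00.   read 1 → write 1, move →, go to B
B | .1111[0]0.   read 0 → write 1, move ←, go to B
B | .111[1]10.   read 1 → write 1, move →, go to B
B | .1111[1]0.   read 1 → write 1, move →, go to B
B | .11111[0].   read 0 → write 1, move ←, go to B
B | .1111[1]1.   read 1 → write 1, move →, go to B
B | .11111[1].   read 1 → write 1, move →, go to B
B | .111111[.]
No transition is defined for (B, .); M halts in state B.

B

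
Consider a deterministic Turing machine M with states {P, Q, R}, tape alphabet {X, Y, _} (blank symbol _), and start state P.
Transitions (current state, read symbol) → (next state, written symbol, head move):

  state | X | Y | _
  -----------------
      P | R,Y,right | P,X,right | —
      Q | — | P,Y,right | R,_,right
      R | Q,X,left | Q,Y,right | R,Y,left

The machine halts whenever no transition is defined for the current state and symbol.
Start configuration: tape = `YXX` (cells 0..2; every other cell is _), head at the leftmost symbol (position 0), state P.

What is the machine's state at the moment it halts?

P

P | [Y]XX__   read Y → write X, move right, go to P
P | X[X]X__   read X → write Y, move right, go to R
R | XY[X]__   read X → write X, move left, go to Q
Q | X[Y]X__   read Y → write Y, move right, go to P
P | XY[X]__   read X → write Y, move right, go to R
R | XYY[_]_   read _ → write Y, move left, go to R
R | XY[Y]Y_   read Y → write Y, move right, go to Q
Q | XYY[Y]_   read Y → write Y, move right, go to P
P | XYYY[_]
No transition is defined for (P, _); M halts in state P.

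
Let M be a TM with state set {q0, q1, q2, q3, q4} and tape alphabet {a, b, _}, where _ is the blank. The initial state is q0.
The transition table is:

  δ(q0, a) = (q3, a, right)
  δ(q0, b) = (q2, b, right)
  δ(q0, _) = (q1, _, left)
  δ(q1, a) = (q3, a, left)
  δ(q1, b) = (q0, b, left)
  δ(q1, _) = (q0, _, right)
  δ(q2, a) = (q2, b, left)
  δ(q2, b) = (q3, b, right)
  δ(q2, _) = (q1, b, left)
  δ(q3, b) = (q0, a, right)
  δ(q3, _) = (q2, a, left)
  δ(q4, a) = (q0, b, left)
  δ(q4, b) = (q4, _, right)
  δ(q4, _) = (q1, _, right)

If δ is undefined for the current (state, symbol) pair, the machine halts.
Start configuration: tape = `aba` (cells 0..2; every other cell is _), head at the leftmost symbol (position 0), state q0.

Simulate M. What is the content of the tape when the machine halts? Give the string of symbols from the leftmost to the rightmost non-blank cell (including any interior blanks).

state=q0 head=0 tape=__[a]ba__   (q0,a)→(q3,a,right)
state=q3 head=1 tape=__a[b]a__   (q3,b)→(q0,a,right)
state=q0 head=2 tape=__aa[a]__   (q0,a)→(q3,a,right)
state=q3 head=3 tape=__aaa[_]_   (q3,_)→(q2,a,left)
state=q2 head=2 tape=__aa[a]a_   (q2,a)→(q2,b,left)
state=q2 head=1 tape=__a[a]ba_   (q2,a)→(q2,b,left)
state=q2 head=0 tape=__[a]bba_   (q2,a)→(q2,b,left)
state=q2 head=-1 tape=_[_]bbba_   (q2,_)→(q1,b,left)
state=q1 head=-2 tape=[_]bbbba_   (q1,_)→(q0,_,right)
state=q0 head=-1 tape=_[b]bbba_   (q0,b)→(q2,b,right)
state=q2 head=0 tape=_b[b]bba_   (q2,b)→(q3,b,right)
state=q3 head=1 tape=_bb[b]ba_   (q3,b)→(q0,a,right)
state=q0 head=2 tape=_bba[b]a_   (q0,b)→(q2,b,right)
state=q2 head=3 tape=_bbab[a]_   (q2,a)→(q2,b,left)
state=q2 head=2 tape=_bba[b]b_   (q2,b)→(q3,b,right)
state=q3 head=3 tape=_bbab[b]_   (q3,b)→(q0,a,right)
state=q0 head=4 tape=_bbaba[_]   (q0,_)→(q1,_,left)
state=q1 head=3 tape=_bbab[a]_   (q1,a)→(q3,a,left)
state=q3 head=2 tape=_bba[b]a_   (q3,b)→(q0,a,right)
state=q0 head=3 tape=_bbaa[a]_   (q0,a)→(q3,a,right)
state=q3 head=4 tape=_bbaaa[_]   (q3,_)→(q2,a,left)
state=q2 head=3 tape=_bbaa[a]a   (q2,a)→(q2,b,left)
state=q2 head=2 tape=_bba[a]ba   (q2,a)→(q2,b,left)
state=q2 head=1 tape=_bb[a]bba   (q2,a)→(q2,b,left)
state=q2 head=0 tape=_b[b]bbba   (q2,b)→(q3,b,right)
state=q3 head=1 tape=_bb[b]bba   (q3,b)→(q0,a,right)
state=q0 head=2 tape=_bba[b]ba   (q0,b)→(q2,b,right)
state=q2 head=3 tape=_bbab[b]a   (q2,b)→(q3,b,right)
state=q3 head=4 tape=_bbabb[a]
The non-blank tape span at halt is bbabba.

bbabba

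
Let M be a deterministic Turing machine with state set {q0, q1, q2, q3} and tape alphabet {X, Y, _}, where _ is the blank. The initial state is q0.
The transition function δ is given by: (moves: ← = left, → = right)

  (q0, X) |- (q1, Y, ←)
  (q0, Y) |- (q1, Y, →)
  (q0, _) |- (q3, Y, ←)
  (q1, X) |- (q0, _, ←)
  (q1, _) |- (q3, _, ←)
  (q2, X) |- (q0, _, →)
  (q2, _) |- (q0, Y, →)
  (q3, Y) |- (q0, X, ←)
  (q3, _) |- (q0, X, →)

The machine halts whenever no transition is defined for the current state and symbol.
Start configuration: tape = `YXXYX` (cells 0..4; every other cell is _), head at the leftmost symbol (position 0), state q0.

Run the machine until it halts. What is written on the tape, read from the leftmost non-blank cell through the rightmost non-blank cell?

state=q0 head=0 tape=____[Y]XXYX   (q0,Y)→(q1,Y,→)
state=q1 head=1 tape=____Y[X]XYX   (q1,X)→(q0,_,←)
state=q0 head=0 tape=____[Y]_XYX   (q0,Y)→(q1,Y,→)
state=q1 head=1 tape=____Y[_]XYX   (q1,_)→(q3,_,←)
state=q3 head=0 tape=____[Y]_XYX   (q3,Y)→(q0,X,←)
state=q0 head=-1 tape=___[_]X_XYX   (q0,_)→(q3,Y,←)
state=q3 head=-2 tape=__[_]YX_XYX   (q3,_)→(q0,X,→)
state=q0 head=-1 tape=__X[Y]X_XYX   (q0,Y)→(q1,Y,→)
state=q1 head=0 tape=__XY[X]_XYX   (q1,X)→(q0,_,←)
state=q0 head=-1 tape=__X[Y]__XYX   (q0,Y)→(q1,Y,→)
state=q1 head=0 tape=__XY[_]_XYX   (q1,_)→(q3,_,←)
state=q3 head=-1 tape=__X[Y]__XYX   (q3,Y)→(q0,X,←)
state=q0 head=-2 tape=__[X]X__XYX   (q0,X)→(q1,Y,←)
state=q1 head=-3 tape=_[_]YX__XYX   (q1,_)→(q3,_,←)
state=q3 head=-4 tape=[_]_YX__XYX   (q3,_)→(q0,X,→)
state=q0 head=-3 tape=X[_]YX__XYX   (q0,_)→(q3,Y,←)
state=q3 head=-4 tape=[X]YYX__XYX
The non-blank tape span at halt is XYYX__XYX.

XYYX__XYX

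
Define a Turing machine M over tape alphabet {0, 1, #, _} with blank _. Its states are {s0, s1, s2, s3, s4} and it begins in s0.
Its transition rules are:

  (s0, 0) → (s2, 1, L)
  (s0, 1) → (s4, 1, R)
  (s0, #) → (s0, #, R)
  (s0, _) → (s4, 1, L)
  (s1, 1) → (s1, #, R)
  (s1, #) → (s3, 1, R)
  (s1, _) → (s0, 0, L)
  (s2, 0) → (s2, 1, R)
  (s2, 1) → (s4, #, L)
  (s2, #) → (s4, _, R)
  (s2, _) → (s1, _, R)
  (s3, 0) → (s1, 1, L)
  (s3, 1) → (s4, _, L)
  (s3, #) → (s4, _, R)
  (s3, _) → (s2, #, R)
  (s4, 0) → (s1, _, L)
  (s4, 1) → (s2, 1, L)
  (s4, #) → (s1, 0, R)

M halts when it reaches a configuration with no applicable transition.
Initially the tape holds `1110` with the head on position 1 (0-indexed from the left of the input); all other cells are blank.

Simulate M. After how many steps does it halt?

s0 | _1[1]10   read 1 → write 1, move R, go to s4
s4 | _11[1]0   read 1 → write 1, move L, go to s2
s2 | _1[1]10   read 1 → write #, move L, go to s4
s4 | _[1]#10   read 1 → write 1, move L, go to s2
s2 | [_]1#10   read _ → write _, move R, go to s1
s1 | _[1]#10   read 1 → write #, move R, go to s1
s1 | _#[#]10   read # → write 1, move R, go to s3
s3 | _#1[1]0   read 1 → write _, move L, go to s4
s4 | _#[1]_0   read 1 → write 1, move L, go to s2
s2 | _[#]1_0   read # → write _, move R, go to s4
s4 | __[1]_0   read 1 → write 1, move L, go to s2
s2 | _[_]1_0   read _ → write _, move R, go to s1
s1 | __[1]_0   read 1 → write #, move R, go to s1
s1 | __#[_]0   read _ → write 0, move L, go to s0
s0 | __[#]00   read # → write #, move R, go to s0
s0 | __#[0]0   read 0 → write 1, move L, go to s2
s2 | __[#]10   read # → write _, move R, go to s4
s4 | ___[1]0   read 1 → write 1, move L, go to s2
s2 | __[_]10   read _ → write _, move R, go to s1
s1 | ___[1]0   read 1 → write #, move R, go to s1
s1 | ___#[0]
M halts after 20 transitions.

20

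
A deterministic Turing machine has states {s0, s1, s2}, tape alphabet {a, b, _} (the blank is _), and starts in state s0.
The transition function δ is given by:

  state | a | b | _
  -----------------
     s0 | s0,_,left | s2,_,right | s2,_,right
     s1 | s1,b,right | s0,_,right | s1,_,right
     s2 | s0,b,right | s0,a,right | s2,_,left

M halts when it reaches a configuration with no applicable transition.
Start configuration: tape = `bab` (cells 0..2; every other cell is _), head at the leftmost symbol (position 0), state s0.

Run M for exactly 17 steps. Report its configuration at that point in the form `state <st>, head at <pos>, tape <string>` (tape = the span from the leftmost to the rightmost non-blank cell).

s0 | [b]ab_   read b → write _, move right, go to s2
s2 | _[a]b_   read a → write b, move right, go to s0
s0 | _b[b]_   read b → write _, move right, go to s2
s2 | _b_[_]   read _ → write _, move left, go to s2
s2 | _b[_]_   read _ → write _, move left, go to s2
s2 | _[b]__   read b → write a, move right, go to s0
s0 | _a[_]_   read _ → write _, move right, go to s2
s2 | _a_[_]   read _ → write _, move left, go to s2
s2 | _a[_]_   read _ → write _, move left, go to s2
s2 | _[a]__   read a → write b, move right, go to s0
s0 | _b[_]_   read _ → write _, move right, go to s2
s2 | _b_[_]   read _ → write _, move left, go to s2
s2 | _b[_]_   read _ → write _, move left, go to s2
s2 | _[b]__   read b → write a, move right, go to s0
s0 | _a[_]_   read _ → write _, move right, go to s2
s2 | _a_[_]   read _ → write _, move left, go to s2
s2 | _a[_]_   read _ → write _, move left, go to s2
s2 | _[a]__
After 17 steps: state s2, head at 1, tape a.

state s2, head at 1, tape a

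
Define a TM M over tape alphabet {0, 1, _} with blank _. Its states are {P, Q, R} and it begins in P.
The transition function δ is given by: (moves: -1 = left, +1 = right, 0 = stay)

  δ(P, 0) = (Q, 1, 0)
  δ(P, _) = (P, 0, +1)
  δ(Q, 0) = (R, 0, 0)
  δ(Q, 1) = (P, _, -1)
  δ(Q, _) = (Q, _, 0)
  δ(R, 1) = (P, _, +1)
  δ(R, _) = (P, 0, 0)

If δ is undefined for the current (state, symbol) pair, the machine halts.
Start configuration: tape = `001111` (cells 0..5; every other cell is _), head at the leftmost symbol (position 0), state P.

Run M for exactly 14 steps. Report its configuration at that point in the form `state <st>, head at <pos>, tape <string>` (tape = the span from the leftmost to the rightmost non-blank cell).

state P, head at 2, tape 00001111

state=P head=0 tape=__[0]01111   (P,0)→(Q,1,0)
state=Q head=0 tape=__[1]01111   (Q,1)→(P,_,-1)
state=P head=-1 tape=_[_]_01111   (P,_)→(P,0,+1)
state=P head=0 tape=_0[_]01111   (P,_)→(P,0,+1)
state=P head=1 tape=_00[0]1111   (P,0)→(Q,1,0)
state=Q head=1 tape=_00[1]1111   (Q,1)→(P,_,-1)
state=P head=0 tape=_0[0]_1111   (P,0)→(Q,1,0)
state=Q head=0 tape=_0[1]_1111   (Q,1)→(P,_,-1)
state=P head=-1 tape=_[0]__1111   (P,0)→(Q,1,0)
state=Q head=-1 tape=_[1]__1111   (Q,1)→(P,_,-1)
state=P head=-2 tape=[_]___1111   (P,_)→(P,0,+1)
state=P head=-1 tape=0[_]__1111   (P,_)→(P,0,+1)
state=P head=0 tape=00[_]_1111   (P,_)→(P,0,+1)
state=P head=1 tape=000[_]1111   (P,_)→(P,0,+1)
state=P head=2 tape=0000[1]111
After 14 steps: state P, head at 2, tape 00001111.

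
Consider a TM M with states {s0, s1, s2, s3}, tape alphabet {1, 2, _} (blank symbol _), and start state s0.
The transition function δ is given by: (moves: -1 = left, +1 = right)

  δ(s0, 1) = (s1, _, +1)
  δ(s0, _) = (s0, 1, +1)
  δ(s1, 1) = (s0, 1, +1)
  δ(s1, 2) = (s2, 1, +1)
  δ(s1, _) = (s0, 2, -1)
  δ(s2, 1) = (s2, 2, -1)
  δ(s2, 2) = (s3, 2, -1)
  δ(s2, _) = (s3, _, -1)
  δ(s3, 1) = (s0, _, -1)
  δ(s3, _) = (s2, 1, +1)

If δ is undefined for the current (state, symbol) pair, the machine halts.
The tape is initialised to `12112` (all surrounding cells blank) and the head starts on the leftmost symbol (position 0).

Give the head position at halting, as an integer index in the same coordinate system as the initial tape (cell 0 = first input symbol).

1

state=s0 head=0 tape=__[1]2112   (s0,1)→(s1,_,+1)
state=s1 head=1 tape=___[2]112   (s1,2)→(s2,1,+1)
state=s2 head=2 tape=___1[1]12   (s2,1)→(s2,2,-1)
state=s2 head=1 tape=___[1]212   (s2,1)→(s2,2,-1)
state=s2 head=0 tape=__[_]2212   (s2,_)→(s3,_,-1)
state=s3 head=-1 tape=_[_]_2212   (s3,_)→(s2,1,+1)
state=s2 head=0 tape=_1[_]2212   (s2,_)→(s3,_,-1)
state=s3 head=-1 tape=_[1]_2212   (s3,1)→(s0,_,-1)
state=s0 head=-2 tape=[_]__2212   (s0,_)→(s0,1,+1)
state=s0 head=-1 tape=1[_]_2212   (s0,_)→(s0,1,+1)
state=s0 head=0 tape=11[_]2212   (s0,_)→(s0,1,+1)
state=s0 head=1 tape=111[2]212
At halt the head is at cell 1.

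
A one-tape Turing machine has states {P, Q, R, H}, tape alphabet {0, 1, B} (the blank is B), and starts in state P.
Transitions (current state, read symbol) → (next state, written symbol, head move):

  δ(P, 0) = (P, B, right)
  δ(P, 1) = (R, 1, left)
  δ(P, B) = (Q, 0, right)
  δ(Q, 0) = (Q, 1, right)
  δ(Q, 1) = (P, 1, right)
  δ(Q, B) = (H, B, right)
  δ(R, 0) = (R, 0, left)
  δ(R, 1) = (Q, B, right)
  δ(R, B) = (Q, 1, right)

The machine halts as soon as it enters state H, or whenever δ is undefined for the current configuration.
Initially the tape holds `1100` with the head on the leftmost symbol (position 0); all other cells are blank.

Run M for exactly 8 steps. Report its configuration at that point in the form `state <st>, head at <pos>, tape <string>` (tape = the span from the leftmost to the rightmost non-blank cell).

P | B[1]100B   read 1 → write 1, move left, go to R
R | [B]1100B   read B → write 1, move right, go to Q
Q | 1[1]100B   read 1 → write 1, move right, go to P
P | 11[1]00B   read 1 → write 1, move left, go to R
R | 1[1]100B   read 1 → write B, move right, go to Q
Q | 1B[1]00B   read 1 → write 1, move right, go to P
P | 1B1[0]0B   read 0 → write B, move right, go to P
P | 1B1B[0]B   read 0 → write B, move right, go to P
P | 1B1BB[B]
After 8 steps: state P, head at 4, tape 1B1.

state P, head at 4, tape 1B1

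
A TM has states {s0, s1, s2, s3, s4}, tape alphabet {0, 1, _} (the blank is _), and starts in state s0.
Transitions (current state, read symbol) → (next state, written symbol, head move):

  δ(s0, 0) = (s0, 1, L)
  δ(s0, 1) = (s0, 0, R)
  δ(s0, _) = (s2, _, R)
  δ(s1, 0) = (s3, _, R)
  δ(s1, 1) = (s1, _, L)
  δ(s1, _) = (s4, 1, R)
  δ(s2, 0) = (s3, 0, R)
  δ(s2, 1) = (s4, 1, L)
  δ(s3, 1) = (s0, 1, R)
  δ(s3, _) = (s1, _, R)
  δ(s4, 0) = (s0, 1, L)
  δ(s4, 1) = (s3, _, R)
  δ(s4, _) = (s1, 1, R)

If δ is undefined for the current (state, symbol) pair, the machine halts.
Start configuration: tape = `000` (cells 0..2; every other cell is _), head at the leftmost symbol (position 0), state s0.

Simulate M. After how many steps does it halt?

state=s0 head=0 tape=__[0]00__   (s0,0)→(s0,1,L)
state=s0 head=-1 tape=_[_]100__   (s0,_)→(s2,_,R)
state=s2 head=0 tape=__[1]00__   (s2,1)→(s4,1,L)
state=s4 head=-1 tape=_[_]100__   (s4,_)→(s1,1,R)
state=s1 head=0 tape=_1[1]00__   (s1,1)→(s1,_,L)
state=s1 head=-1 tape=_[1]_00__   (s1,1)→(s1,_,L)
state=s1 head=-2 tape=[_]__00__   (s1,_)→(s4,1,R)
state=s4 head=-1 tape=1[_]_00__   (s4,_)→(s1,1,R)
state=s1 head=0 tape=11[_]00__   (s1,_)→(s4,1,R)
state=s4 head=1 tape=111[0]0__   (s4,0)→(s0,1,L)
state=s0 head=0 tape=11[1]10__   (s0,1)→(s0,0,R)
state=s0 head=1 tape=110[1]0__   (s0,1)→(s0,0,R)
state=s0 head=2 tape=1100[0]__   (s0,0)→(s0,1,L)
state=s0 head=1 tape=110[0]1__   (s0,0)→(s0,1,L)
state=s0 head=0 tape=11[0]11__   (s0,0)→(s0,1,L)
state=s0 head=-1 tape=1[1]111__   (s0,1)→(s0,0,R)
state=s0 head=0 tape=10[1]11__   (s0,1)→(s0,0,R)
state=s0 head=1 tape=100[1]1__   (s0,1)→(s0,0,R)
state=s0 head=2 tape=1000[1]__   (s0,1)→(s0,0,R)
state=s0 head=3 tape=10000[_]_   (s0,_)→(s2,_,R)
state=s2 head=4 tape=10000_[_]
M halts after 20 transitions.

20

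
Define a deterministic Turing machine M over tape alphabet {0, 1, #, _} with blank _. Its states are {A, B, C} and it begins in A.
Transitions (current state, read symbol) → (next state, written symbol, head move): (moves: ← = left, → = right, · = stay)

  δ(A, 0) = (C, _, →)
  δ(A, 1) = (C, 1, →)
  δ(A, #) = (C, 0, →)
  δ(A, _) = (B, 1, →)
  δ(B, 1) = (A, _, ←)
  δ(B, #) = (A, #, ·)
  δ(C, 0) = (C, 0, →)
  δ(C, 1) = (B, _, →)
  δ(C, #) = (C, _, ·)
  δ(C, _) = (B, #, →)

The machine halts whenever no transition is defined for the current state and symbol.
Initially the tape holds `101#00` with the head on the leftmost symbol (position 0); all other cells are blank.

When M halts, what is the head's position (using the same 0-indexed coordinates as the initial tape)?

state=A head=0 tape=[1]01#00__   (A,1)→(C,1,→)
state=C head=1 tape=1[0]1#00__   (C,0)→(C,0,→)
state=C head=2 tape=10[1]#00__   (C,1)→(B,_,→)
state=B head=3 tape=10_[#]00__   (B,#)→(A,#,·)
state=A head=3 tape=10_[#]00__   (A,#)→(C,0,→)
state=C head=4 tape=10_0[0]0__   (C,0)→(C,0,→)
state=C head=5 tape=10_00[0]__   (C,0)→(C,0,→)
state=C head=6 tape=10_000[_]_   (C,_)→(B,#,→)
state=B head=7 tape=10_000#[_]
At halt the head is at cell 7.

7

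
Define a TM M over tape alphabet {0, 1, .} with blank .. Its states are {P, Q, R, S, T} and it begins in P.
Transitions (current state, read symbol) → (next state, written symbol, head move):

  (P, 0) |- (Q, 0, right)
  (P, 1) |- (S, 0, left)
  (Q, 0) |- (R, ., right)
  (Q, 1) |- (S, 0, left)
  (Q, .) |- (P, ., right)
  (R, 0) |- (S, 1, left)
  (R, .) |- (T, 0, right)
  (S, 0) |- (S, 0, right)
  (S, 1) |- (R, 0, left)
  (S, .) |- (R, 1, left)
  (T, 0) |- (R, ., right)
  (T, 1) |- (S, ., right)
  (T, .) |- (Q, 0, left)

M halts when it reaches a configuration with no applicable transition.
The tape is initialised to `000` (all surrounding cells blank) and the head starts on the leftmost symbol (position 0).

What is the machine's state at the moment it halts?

R

state=P head=0 tape=..[0]00   (P,0)→(Q,0,right)
state=Q head=1 tape=..0[0]0   (Q,0)→(R,.,right)
state=R head=2 tape=..0.[0]   (R,0)→(S,1,left)
state=S head=1 tape=..0[.]1   (S,.)→(R,1,left)
state=R head=0 tape=..[0]11   (R,0)→(S,1,left)
state=S head=-1 tape=.[.]111   (S,.)→(R,1,left)
state=R head=-2 tape=[.]1111   (R,.)→(T,0,right)
state=T head=-1 tape=0[1]111   (T,1)→(S,.,right)
state=S head=0 tape=0.[1]11   (S,1)→(R,0,left)
state=R head=-1 tape=0[.]011   (R,.)→(T,0,right)
state=T head=0 tape=00[0]11   (T,0)→(R,.,right)
state=R head=1 tape=00.[1]1
No transition is defined for (R, 1); M halts in state R.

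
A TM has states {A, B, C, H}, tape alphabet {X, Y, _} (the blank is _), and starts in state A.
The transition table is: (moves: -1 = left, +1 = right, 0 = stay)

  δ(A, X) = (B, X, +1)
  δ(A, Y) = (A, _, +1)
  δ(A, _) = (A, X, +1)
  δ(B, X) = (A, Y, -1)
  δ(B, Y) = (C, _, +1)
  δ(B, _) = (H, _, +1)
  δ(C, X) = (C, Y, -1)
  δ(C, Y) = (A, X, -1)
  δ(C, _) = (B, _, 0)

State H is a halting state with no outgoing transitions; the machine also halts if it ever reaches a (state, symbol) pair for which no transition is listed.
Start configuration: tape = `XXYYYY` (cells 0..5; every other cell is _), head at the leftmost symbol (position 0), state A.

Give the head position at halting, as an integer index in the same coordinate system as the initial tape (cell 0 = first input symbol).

A | [X]XYYYY__   read X → write X, move +1, go to B
B | X[X]YYYY__   read X → write Y, move -1, go to A
A | [X]YYYYY__   read X → write X, move +1, go to B
B | X[Y]YYYY__   read Y → write _, move +1, go to C
C | X_[Y]YYY__   read Y → write X, move -1, go to A
A | X[_]XYYY__   read _ → write X, move +1, go to A
A | XX[X]YYY__   read X → write X, move +1, go to B
B | XXX[Y]YY__   read Y → write _, move +1, go to C
C | XXX_[Y]Y__   read Y → write X, move -1, go to A
A | XXX[_]XY__   read _ → write X, move +1, go to A
A | XXXX[X]Y__   read X → write X, move +1, go to B
B | XXXXX[Y]__   read Y → write _, move +1, go to C
C | XXXXX_[_]_   read _ → write _, move 0, go to B
B | XXXXX_[_]_   read _ → write _, move +1, go to H
H | XXXXX__[_]
At halt the head is at cell 7.

7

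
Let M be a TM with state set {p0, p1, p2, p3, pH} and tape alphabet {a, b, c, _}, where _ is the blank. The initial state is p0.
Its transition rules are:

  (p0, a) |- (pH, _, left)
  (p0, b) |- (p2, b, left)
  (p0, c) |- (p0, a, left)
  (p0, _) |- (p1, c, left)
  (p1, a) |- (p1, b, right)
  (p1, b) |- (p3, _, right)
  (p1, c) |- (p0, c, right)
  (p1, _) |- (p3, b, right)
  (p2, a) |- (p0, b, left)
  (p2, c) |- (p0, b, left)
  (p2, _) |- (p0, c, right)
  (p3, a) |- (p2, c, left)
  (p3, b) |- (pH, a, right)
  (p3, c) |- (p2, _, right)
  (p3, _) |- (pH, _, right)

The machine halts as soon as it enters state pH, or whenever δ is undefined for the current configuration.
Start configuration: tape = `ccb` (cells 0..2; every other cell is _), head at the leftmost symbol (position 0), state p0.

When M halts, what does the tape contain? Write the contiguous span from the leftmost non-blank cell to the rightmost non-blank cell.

bcb

state=p0 head=0 tape=__[c]cb   (p0,c)→(p0,a,left)
state=p0 head=-1 tape=_[_]acb   (p0,_)→(p1,c,left)
state=p1 head=-2 tape=[_]cacb   (p1,_)→(p3,b,right)
state=p3 head=-1 tape=b[c]acb   (p3,c)→(p2,_,right)
state=p2 head=0 tape=b_[a]cb   (p2,a)→(p0,b,left)
state=p0 head=-1 tape=b[_]bcb   (p0,_)→(p1,c,left)
state=p1 head=-2 tape=[b]cbcb   (p1,b)→(p3,_,right)
state=p3 head=-1 tape=_[c]bcb   (p3,c)→(p2,_,right)
state=p2 head=0 tape=__[b]cb
The non-blank tape span at halt is bcb.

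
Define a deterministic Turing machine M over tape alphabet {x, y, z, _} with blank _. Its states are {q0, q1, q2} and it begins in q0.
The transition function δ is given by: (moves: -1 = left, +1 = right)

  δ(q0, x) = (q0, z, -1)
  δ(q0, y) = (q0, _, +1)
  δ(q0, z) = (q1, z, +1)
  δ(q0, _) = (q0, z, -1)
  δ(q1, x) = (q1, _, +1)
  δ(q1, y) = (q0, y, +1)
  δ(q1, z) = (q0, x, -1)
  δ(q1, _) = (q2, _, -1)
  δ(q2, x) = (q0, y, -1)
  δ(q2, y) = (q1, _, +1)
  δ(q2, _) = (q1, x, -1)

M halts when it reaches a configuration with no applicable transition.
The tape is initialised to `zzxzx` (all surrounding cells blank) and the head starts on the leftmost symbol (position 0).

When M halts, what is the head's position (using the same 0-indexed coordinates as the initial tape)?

0

q0 | [z]zxzx_   read z → write z, move +1, go to q1
q1 | z[z]xzx_   read z → write x, move -1, go to q0
q0 | [z]xxzx_   read z → write z, move +1, go to q1
q1 | z[x]xzx_   read x → write _, move +1, go to q1
q1 | z_[x]zx_   read x → write _, move +1, go to q1
q1 | z__[z]x_   read z → write x, move -1, go to q0
q0 | z_[_]xx_   read _ → write z, move -1, go to q0
q0 | z[_]zxx_   read _ → write z, move -1, go to q0
q0 | [z]zzxx_   read z → write z, move +1, go to q1
q1 | z[z]zxx_   read z → write x, move -1, go to q0
q0 | [z]xzxx_   read z → write z, move +1, go to q1
q1 | z[x]zxx_   read x → write _, move +1, go to q1
q1 | z_[z]xx_   read z → write x, move -1, go to q0
q0 | z[_]xxx_   read _ → write z, move -1, go to q0
q0 | [z]zxxx_   read z → write z, move +1, go to q1
q1 | z[z]xxx_   read z → write x, move -1, go to q0
q0 | [z]xxxx_   read z → write z, move +1, go to q1
q1 | z[x]xxx_   read x → write _, move +1, go to q1
q1 | z_[x]xx_   read x → write _, move +1, go to q1
q1 | z__[x]x_   read x → write _, move +1, go to q1
q1 | z___[x]_   read x → write _, move +1, go to q1
q1 | z____[_]   read _ → write _, move -1, go to q2
q2 | z___[_]_   read _ → write x, move -1, go to q1
q1 | z__[_]x_   read _ → write _, move -1, go to q2
q2 | z_[_]_x_   read _ → write x, move -1, go to q1
q1 | z[_]x_x_   read _ → write _, move -1, go to q2
q2 | [z]_x_x_
At halt the head is at cell 0.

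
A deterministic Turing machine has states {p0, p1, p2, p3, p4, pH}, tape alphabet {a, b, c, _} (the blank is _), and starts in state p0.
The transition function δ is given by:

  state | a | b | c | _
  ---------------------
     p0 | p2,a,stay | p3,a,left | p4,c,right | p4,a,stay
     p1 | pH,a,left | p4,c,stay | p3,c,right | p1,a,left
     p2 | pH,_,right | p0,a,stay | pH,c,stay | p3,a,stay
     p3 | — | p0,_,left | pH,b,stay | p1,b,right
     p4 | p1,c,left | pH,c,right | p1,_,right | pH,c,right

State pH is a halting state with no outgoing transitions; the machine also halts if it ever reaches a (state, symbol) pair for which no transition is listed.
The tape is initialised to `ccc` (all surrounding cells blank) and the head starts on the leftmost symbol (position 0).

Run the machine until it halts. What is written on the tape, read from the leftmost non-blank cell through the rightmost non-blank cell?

c_c_a

state=p0 head=0 tape=[c]cc__   (p0,c)→(p4,c,right)
state=p4 head=1 tape=c[c]c__   (p4,c)→(p1,_,right)
state=p1 head=2 tape=c_[c]__   (p1,c)→(p3,c,right)
state=p3 head=3 tape=c_c[_]_   (p3,_)→(p1,b,right)
state=p1 head=4 tape=c_cb[_]   (p1,_)→(p1,a,left)
state=p1 head=3 tape=c_c[b]a   (p1,b)→(p4,c,stay)
state=p4 head=3 tape=c_c[c]a   (p4,c)→(p1,_,right)
state=p1 head=4 tape=c_c_[a]   (p1,a)→(pH,a,left)
state=pH head=3 tape=c_c[_]a
The non-blank tape span at halt is c_c_a.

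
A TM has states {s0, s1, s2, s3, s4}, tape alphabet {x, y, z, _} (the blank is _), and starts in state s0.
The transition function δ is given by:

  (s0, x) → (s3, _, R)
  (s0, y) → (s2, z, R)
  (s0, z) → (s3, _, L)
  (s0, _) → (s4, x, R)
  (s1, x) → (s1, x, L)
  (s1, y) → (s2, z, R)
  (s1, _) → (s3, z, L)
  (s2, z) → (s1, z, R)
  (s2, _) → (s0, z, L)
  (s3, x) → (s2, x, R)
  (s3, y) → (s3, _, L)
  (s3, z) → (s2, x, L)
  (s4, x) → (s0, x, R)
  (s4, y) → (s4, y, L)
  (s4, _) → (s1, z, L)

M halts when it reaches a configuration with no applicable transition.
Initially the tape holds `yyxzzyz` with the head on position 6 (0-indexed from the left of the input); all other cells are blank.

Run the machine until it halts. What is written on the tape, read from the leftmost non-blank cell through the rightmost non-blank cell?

state=s0 head=6 tape=yyxzzy[z]   (s0,z)→(s3,_,L)
state=s3 head=5 tape=yyxzz[y]_   (s3,y)→(s3,_,L)
state=s3 head=4 tape=yyxz[z]__   (s3,z)→(s2,x,L)
state=s2 head=3 tape=yyx[z]x__   (s2,z)→(s1,z,R)
state=s1 head=4 tape=yyxz[x]__   (s1,x)→(s1,x,L)
state=s1 head=3 tape=yyx[z]x__
The non-blank tape span at halt is yyxzx.

yyxzx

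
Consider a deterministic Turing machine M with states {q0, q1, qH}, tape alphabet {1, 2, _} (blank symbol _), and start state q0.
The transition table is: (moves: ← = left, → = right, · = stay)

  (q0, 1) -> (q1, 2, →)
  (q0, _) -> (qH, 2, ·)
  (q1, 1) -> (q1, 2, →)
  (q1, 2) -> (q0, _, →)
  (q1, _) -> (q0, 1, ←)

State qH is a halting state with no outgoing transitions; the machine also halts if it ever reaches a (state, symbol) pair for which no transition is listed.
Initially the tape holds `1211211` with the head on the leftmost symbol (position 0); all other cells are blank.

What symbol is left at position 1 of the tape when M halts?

_

state=q0 head=0 tape=[1]211211_   (q0,1)→(q1,2,→)
state=q1 head=1 tape=2[2]11211_   (q1,2)→(q0,_,→)
state=q0 head=2 tape=2_[1]1211_   (q0,1)→(q1,2,→)
state=q1 head=3 tape=2_2[1]211_   (q1,1)→(q1,2,→)
state=q1 head=4 tape=2_22[2]11_   (q1,2)→(q0,_,→)
state=q0 head=5 tape=2_22_[1]1_   (q0,1)→(q1,2,→)
state=q1 head=6 tape=2_22_2[1]_   (q1,1)→(q1,2,→)
state=q1 head=7 tape=2_22_22[_]   (q1,_)→(q0,1,←)
state=q0 head=6 tape=2_22_2[2]1
Cell 1 holds _ when M halts.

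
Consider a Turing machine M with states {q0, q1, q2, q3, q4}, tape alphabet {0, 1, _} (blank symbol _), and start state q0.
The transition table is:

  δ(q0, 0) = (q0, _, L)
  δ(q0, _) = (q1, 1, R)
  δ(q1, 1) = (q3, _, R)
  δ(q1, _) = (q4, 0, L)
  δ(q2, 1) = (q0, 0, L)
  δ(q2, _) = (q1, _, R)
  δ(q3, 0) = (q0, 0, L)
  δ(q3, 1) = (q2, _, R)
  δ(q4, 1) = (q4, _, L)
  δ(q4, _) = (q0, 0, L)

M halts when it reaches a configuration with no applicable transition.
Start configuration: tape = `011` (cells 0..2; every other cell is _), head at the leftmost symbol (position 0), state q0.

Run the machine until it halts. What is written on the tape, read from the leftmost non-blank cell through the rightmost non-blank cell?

q0 | ___[0]11   read 0 → write _, move L, go to q0
q0 | __[_]_11   read _ → write 1, move R, go to q1
q1 | __1[_]11   read _ → write 0, move L, go to q4
q4 | __[1]011   read 1 → write _, move L, go to q4
q4 | _[_]_011   read _ → write 0, move L, go to q0
q0 | [_]0_011   read _ → write 1, move R, go to q1
q1 | 1[0]_011
The non-blank tape span at halt is 10_011.

10_011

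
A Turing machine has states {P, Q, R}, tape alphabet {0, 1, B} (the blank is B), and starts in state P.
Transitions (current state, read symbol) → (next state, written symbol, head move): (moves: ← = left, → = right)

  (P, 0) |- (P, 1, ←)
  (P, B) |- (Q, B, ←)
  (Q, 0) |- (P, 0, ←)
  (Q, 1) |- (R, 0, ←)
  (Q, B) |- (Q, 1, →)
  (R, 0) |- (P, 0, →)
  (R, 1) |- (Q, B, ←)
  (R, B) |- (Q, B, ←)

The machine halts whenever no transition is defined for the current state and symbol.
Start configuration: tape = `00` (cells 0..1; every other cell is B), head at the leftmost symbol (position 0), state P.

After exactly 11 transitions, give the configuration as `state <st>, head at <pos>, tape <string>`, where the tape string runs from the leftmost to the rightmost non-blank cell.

P | BBBB[0]0   read 0 → write 1, move ←, go to P
P | BBB[B]10   read B → write B, move ←, go to Q
Q | BB[B]B10   read B → write 1, move →, go to Q
Q | BB1[B]10   read B → write 1, move →, go to Q
Q | BB11[1]0   read 1 → write 0, move ←, go to R
R | BB1[1]00   read 1 → write B, move ←, go to Q
Q | BB[1]B00   read 1 → write 0, move ←, go to R
R | B[B]0B00   read B → write B, move ←, go to Q
Q | [B]B0B00   read B → write 1, move →, go to Q
Q | 1[B]0B00   read B → write 1, move →, go to Q
Q | 11[0]B00   read 0 → write 0, move ←, go to P
P | 1[1]0B00
After 11 steps: state P, head at -3, tape 110B00.

state P, head at -3, tape 110B00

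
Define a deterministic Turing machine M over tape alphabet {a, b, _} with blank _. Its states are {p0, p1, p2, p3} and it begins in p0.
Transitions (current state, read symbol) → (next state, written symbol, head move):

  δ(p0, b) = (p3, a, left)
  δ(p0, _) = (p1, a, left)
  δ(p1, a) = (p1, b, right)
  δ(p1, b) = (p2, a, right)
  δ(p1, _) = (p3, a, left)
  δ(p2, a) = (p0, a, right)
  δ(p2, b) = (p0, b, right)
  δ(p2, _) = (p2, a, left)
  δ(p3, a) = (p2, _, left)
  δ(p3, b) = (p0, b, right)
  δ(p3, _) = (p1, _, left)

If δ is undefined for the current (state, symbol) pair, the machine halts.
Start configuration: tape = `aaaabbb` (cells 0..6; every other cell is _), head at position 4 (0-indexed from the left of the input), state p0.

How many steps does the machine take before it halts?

17

p0 | aaaa[b]bb___   read b → write a, move left, go to p3
p3 | aaa[a]abb___   read a → write _, move left, go to p2
p2 | aa[a]_abb___   read a → write a, move right, go to p0
p0 | aaa[_]abb___   read _ → write a, move left, go to p1
p1 | aa[a]aabb___   read a → write b, move right, go to p1
p1 | aab[a]abb___   read a → write b, move right, go to p1
p1 | aabb[a]bb___   read a → write b, move right, go to p1
p1 | aabbb[b]b___   read b → write a, move right, go to p2
p2 | aabbba[b]___   read b → write b, move right, go to p0
p0 | aabbbab[_]__   read _ → write a, move left, go to p1
p1 | aabbba[b]a__   read b → write a, move right, go to p2
p2 | aabbbaa[a]__   read a → write a, move right, go to p0
p0 | aabbbaaa[_]_   read _ → write a, move left, go to p1
p1 | aabbbaa[a]a_   read a → write b, move right, go to p1
p1 | aabbbaab[a]_   read a → write b, move right, go to p1
p1 | aabbbaabb[_]   read _ → write a, move left, go to p3
p3 | aabbbaab[b]a   read b → write b, move right, go to p0
p0 | aabbbaabb[a]
M halts after 17 transitions.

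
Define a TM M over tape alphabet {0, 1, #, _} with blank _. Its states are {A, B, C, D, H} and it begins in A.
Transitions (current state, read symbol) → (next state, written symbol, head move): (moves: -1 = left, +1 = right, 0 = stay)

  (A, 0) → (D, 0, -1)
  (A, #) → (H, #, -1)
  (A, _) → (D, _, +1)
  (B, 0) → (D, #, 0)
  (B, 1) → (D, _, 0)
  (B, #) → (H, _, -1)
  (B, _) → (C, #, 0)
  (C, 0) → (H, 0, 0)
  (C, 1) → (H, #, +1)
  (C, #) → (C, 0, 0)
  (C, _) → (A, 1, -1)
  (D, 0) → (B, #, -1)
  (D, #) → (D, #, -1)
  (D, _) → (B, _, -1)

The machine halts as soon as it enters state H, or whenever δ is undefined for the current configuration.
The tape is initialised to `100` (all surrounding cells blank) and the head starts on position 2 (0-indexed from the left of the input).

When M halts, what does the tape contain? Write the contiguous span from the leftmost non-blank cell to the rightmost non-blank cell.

0_#0

A | _10[0]   read 0 → write 0, move -1, go to D
D | _1[0]0   read 0 → write #, move -1, go to B
B | _[1]#0   read 1 → write _, move 0, go to D
D | _[_]#0   read _ → write _, move -1, go to B
B | [_]_#0   read _ → write #, move 0, go to C
C | [#]_#0   read # → write 0, move 0, go to C
C | [0]_#0   read 0 → write 0, move 0, go to H
H | [0]_#0
The non-blank tape span at halt is 0_#0.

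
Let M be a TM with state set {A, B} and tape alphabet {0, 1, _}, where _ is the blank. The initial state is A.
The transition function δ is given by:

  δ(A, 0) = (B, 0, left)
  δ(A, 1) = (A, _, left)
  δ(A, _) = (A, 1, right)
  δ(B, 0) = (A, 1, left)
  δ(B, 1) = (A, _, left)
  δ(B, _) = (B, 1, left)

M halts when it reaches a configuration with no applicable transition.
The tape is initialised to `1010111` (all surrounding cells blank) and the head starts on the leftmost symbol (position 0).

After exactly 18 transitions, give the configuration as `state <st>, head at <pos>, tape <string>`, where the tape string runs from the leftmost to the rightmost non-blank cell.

A | ___[1]010111   read 1 → write _, move left, go to A
A | __[_]_010111   read _ → write 1, move right, go to A
A | __1[_]010111   read _ → write 1, move right, go to A
A | __11[0]10111   read 0 → write 0, move left, go to B
B | __1[1]010111   read 1 → write _, move left, go to A
A | __[1]_010111   read 1 → write _, move left, go to A
A | _[_]__010111   read _ → write 1, move right, go to A
A | _1[_]_010111   read _ → write 1, move right, go to A
A | _11[_]010111   read _ → write 1, move right, go to A
A | _111[0]10111   read 0 → write 0, move left, go to B
B | _11[1]010111   read 1 → write _, move left, go to A
A | _1[1]_010111   read 1 → write _, move left, go to A
A | _[1]__010111   read 1 → write _, move left, go to A
A | [_]___010111   read _ → write 1, move right, go to A
A | 1[_]__010111   read _ → write 1, move right, go to A
A | 11[_]_010111   read _ → write 1, move right, go to A
A | 111[_]010111   read _ → write 1, move right, go to A
A | 1111[0]10111   read 0 → write 0, move left, go to B
B | 111[1]010111
After 18 steps: state B, head at 0, tape 1111010111.

state B, head at 0, tape 1111010111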